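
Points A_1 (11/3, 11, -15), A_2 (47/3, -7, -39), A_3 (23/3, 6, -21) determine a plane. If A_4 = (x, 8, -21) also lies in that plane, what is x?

Coplanarity requires A_1A_2 · (A_1A_3 × A_1A_4) = 0.
A_1A_2 = (12, -18, -24), A_1A_3 = (4, -5, -6); the triple product is linear in x with coefficient -12 and constant term 44.
Setting it to zero: x = 11/3.

11/3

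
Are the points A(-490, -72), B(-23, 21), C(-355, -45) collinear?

No

AB = (467, 93), AC = (135, 27).
If collinear, AC would be a scalar multiple of AB. But (467)·(27) ≠ (93)·(135) (difference 54), so they are not parallel; the points are not collinear.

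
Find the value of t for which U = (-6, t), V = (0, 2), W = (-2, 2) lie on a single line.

Collinearity: (U − V) must be parallel to (W − V) = (-2, 0).
Cross-multiplying the components: (t − 2)·(-2) = (-6)·(0).
Solving gives t = 2.

2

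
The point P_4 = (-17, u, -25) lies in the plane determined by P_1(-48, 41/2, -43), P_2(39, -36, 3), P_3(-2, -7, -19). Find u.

-23/2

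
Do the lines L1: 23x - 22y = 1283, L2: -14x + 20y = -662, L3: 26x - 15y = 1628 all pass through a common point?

The three lines meet at one point iff the augmented coefficient matrix [aᵢ bᵢ cᵢ] has rank < 3, i.e. its determinant vanishes.
Here the determinant is 0.
It vanishes, so the lines are concurrent at (73, 18).

Yes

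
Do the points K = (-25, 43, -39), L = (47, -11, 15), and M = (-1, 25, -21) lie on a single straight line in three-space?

Yes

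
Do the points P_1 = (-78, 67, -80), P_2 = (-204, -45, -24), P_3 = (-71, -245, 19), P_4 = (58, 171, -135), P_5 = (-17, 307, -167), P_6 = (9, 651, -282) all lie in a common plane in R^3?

No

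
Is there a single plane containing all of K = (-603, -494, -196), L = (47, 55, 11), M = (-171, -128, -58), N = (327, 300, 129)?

No

A normal to the plane through K, L, M is n = KL × KM = (0, -276, 732).
The plane has equation n·P = -7128. For N: n·N = 11628.
11628 ≠ -7128, so N is off the plane.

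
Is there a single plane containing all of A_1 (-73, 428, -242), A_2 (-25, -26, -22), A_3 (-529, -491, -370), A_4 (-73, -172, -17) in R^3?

Yes

With A_1 as base: A_1A_2 = (48, -454, 220), A_1A_3 = (-456, -919, -128), A_1A_4 = (0, -600, 225).
A_1A_3 × A_1A_4 = (-283575, 102600, 273600).
A_1A_2 · (A_1A_3 × A_1A_4) = 0.
The scalar triple product vanishes, so the four points are coplanar.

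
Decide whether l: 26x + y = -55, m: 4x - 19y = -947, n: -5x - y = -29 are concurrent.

Yes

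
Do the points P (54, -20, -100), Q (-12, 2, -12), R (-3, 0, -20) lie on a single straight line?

PQ = (-66, 22, 88), PR = (-57, 20, 80).
Comparing components 3 and 1: (88)(-57) − (-66)(80) = 264 ≠ 0, so PQ and PR are not parallel and the points are not collinear.

No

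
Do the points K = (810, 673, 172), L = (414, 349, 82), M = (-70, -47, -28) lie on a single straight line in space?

Yes

KL = (-396, -324, -90), KM = (-880, -720, -200).
KL × KM = (0, 0, 0).
The cross product vanishes, so the three points are collinear.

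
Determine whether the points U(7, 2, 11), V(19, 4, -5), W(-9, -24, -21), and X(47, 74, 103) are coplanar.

No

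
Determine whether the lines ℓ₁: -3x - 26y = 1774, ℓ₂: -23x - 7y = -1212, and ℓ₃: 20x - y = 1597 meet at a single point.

The three lines meet at one point iff the augmented coefficient matrix [aᵢ bᵢ cᵢ] has rank < 3, i.e. its determinant vanishes.
Here the determinant is 1569.
Nonzero, so no common point exists.

No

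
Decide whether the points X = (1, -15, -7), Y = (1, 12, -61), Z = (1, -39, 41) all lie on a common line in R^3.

Yes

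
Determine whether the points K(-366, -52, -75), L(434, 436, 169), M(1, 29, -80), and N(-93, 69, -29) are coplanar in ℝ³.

With K as base: KL = (800, 488, 244), KM = (367, 81, -5), KN = (273, 121, 46).
KM × KN = (4331, -18247, 22294).
KL · (KM × KN) = 0.
The scalar triple product vanishes, so the four points are coplanar.

Yes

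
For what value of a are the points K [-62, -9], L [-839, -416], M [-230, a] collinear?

The three points are collinear iff det[KL; KM] = 0.
This determinant is linear in a: (-777)a + (-75369) = 0, so a = -97.

-97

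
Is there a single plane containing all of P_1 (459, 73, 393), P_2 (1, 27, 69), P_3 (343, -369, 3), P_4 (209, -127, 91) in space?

Yes

With P_1 as base: P_1P_2 = (-458, -46, -324), P_1P_3 = (-116, -442, -390), P_1P_4 = (-250, -200, -302).
P_1P_3 × P_1P_4 = (55484, 62468, -87300).
P_1P_2 · (P_1P_3 × P_1P_4) = 0.
The scalar triple product vanishes, so the four points are coplanar.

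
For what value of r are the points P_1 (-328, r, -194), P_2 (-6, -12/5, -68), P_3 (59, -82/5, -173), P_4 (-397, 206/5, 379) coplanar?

Coplanarity ⇔ det[P_1P_2; P_1P_3; P_1P_4] = 0.
Expanding, this is linear in r: (-12000)r + (-902400) = 0.
So r = -376/5.

-376/5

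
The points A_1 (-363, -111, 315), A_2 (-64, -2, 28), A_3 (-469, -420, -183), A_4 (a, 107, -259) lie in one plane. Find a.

235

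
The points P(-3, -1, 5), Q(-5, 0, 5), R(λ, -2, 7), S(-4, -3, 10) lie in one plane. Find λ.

-3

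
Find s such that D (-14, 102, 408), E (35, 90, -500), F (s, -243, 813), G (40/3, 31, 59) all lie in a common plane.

9

Coplanarity ⇔ det[DE; DF; DG] = 0.
Expanding, this is linear in s: (60280)s + (-542520) = 0.
So s = 9.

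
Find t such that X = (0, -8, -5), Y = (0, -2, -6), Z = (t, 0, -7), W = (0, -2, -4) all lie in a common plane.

0

Normal to plane XYW: n = (12, 0, 0); plane equation n·P = 0.
Requiring n·Z = 0: (12)t + (0) = 0.
So t = 0.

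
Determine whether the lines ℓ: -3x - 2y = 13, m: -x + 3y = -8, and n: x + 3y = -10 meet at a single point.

No

Intersecting ℓ and m: solving the 2×2 system gives (x, y) = (-23/11, -37/11).
Substitute into n: (1)(-23/11) + (3)(-37/11) = -134/11.
But n requires -10 ≠ -134/11, so the three lines have no common point.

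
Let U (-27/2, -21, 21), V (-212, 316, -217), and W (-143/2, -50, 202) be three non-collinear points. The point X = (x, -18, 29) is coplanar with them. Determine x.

-20

Coplanarity requires UV · (UW × UX) = 0.
UV = (-397/2, 337, -238), UW = (-58, -29, 181); the triple product is linear in x with coefficient 54095 and constant term 1081900.
Setting it to zero: x = -20.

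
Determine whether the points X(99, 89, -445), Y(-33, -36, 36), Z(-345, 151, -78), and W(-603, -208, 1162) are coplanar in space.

No

A normal to the plane through X, Y, Z is n = XY × XZ = (-75697, -165120, -63684).
The plane has equation n·P = 6149697. For W: n·W = 5989443.
5989443 ≠ 6149697, so W is off the plane.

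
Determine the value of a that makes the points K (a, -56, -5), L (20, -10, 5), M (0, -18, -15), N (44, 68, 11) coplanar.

Coplanarity ⇔ det[KL; KM; KN] = 0.
Expanding, this is linear in a: (-1512)a + (0) = 0.
So a = 0.

0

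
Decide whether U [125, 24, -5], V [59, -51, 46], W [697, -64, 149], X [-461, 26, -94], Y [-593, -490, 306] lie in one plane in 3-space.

The plane through U, V, W has normal n = UV × UW = (-7062, 39336, 48708) and equation n·P = -182226.
Checking the remaining points: n·X = -300234, n·Y = -182226.
Since n·X = -300234 ≠ -182226, X is off the plane and the points are not all coplanar.

No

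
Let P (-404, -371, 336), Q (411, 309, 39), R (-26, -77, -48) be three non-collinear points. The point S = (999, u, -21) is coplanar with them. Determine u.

813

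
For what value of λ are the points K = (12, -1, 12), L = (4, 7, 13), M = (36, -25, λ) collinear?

Collinearity requires KL × KM = 0; each component is linear in λ.
The x-component gives (8)λ + (-72) = 0, so λ = 9.
The remaining components then also vanish.

9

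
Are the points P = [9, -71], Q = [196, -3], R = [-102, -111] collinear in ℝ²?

PQ = (187, 68), PR = (-111, -40).
If collinear, PR would be a scalar multiple of PQ. But (187)·(-40) ≠ (68)·(-111) (difference 68), so they are not parallel; the points are not collinear.

No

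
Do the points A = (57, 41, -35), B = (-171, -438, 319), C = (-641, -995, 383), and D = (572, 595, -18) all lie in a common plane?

Yes

The four points are coplanar iff the 3×3 determinant with rows AB, AC, AD is zero.
Rows: (-228, -479, 354), (-698, -1036, 418), (515, 554, 17).
Expanding along the first row: (-228)(-249184) − (-479)(-227136) + (354)(146848) = 0.
Zero determinant ⇒ coplanar.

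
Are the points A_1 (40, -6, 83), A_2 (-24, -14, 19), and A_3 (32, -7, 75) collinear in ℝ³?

Yes

A_1A_2 = (-64, -8, -64), A_1A_3 = (-8, -1, -8).
Each component of A_1A_3 is 1/8 times the corresponding component of A_1A_2, so A_1A_3 = 1/8·A_1A_2 and the points are collinear.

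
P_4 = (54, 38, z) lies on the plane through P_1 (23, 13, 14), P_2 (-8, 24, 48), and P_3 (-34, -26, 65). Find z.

-13

Coplanarity requires P_1P_2 · (P_1P_3 × P_1P_4) = 0.
P_1P_2 = (-31, 11, 34), P_1P_3 = (-57, -39, 51); the triple product is linear in z with coefficient 1836 and constant term 23868.
Setting it to zero: z = -13.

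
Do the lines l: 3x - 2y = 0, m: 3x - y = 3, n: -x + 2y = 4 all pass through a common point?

Yes

Intersecting l and m: solving the 2×2 system gives (x, y) = (2, 3).
Substitute into n: (-1)(2) + (2)(3) = 4.
This equals 4, so (2, 3) lies on all three lines and they are concurrent.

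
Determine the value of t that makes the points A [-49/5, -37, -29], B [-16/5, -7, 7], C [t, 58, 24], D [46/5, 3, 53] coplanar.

-36/5

Coplanarity ⇔ det[AB; AC; AD] = 0.
Expanding, this is linear in t: (-1020)t + (-7344) = 0.
So t = -36/5.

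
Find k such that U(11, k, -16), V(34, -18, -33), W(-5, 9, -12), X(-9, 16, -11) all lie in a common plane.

-19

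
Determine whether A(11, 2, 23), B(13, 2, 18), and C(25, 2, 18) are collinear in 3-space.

AB = (2, 0, -5), AC = (14, 0, -5).
Comparing components 3 and 1: (-5)(14) − (2)(-5) = -60 ≠ 0, so AB and AC are not parallel and the points are not collinear.

No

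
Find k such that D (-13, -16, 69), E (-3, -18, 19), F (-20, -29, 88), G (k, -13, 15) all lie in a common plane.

-1

Coplanarity ⇔ det[DE; DF; DG] = 0.
Expanding, this is linear in k: (-688)k + (-688) = 0.
So k = -1.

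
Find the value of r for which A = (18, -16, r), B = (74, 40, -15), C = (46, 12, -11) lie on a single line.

Direction BC = (-28, -28, 4). From the x-coordinate of A, the parameter along the line is τ = (18 − 74)/(-28) = 2.
Then r = (-15) + 2·(4) = -7.

-7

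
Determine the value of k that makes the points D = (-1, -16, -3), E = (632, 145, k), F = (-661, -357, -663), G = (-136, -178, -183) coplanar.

549

Normal to plane DFG: n = (-45540, -29700, 60885); plane equation n·P = 338085.
Requiring n·E = 338085: (60885)k + (-33087780) = 338085.
So k = 549.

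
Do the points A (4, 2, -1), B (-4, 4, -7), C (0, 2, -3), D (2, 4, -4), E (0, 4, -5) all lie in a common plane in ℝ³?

The plane through A, B, C has normal n = AB × AC = (-4, 8, 8) and equation n·P = -8.
Checking the remaining points: n·D = -8, n·E = -8.
All equal -8, so all 5 points lie in one plane.

Yes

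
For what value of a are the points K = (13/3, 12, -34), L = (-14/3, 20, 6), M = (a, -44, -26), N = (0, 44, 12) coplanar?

-38/3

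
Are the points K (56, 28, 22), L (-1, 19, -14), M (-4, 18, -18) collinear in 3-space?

No

KL = (-57, -9, -36), KM = (-60, -10, -40).
Comparing components 3 and 1: (-36)(-60) − (-57)(-40) = -120 ≠ 0, so KL and KM are not parallel and the points are not collinear.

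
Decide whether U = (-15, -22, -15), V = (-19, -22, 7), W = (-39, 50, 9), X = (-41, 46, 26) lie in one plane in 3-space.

Yes

With U as base: UV = (-4, 0, 22), UW = (-24, 72, 24), UX = (-26, 68, 41).
UW × UX = (1320, 360, 240).
UV · (UW × UX) = 0.
The scalar triple product vanishes, so the four points are coplanar.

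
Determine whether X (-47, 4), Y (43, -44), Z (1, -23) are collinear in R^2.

XY = (90, -48), XZ = (48, -27).
Twice the signed area of △XYZ is (90)(-27) − (-48)(48) = -126.
The area is nonzero, so the three points are not collinear.

No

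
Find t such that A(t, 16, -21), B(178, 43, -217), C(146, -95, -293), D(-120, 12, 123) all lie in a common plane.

0

The points are coplanar iff AB · (AC × AD) = 0.
Expanding, this is linear in t: (49276)t + (0) = 0.
So t = 0.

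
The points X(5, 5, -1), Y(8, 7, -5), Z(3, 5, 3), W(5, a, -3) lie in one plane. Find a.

3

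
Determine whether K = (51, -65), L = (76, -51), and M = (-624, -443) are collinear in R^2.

Yes

KL = (25, 14), KM = (-675, -378).
det[KL; KM] = (25)(-378) − (14)(-675) = 0.
The determinant is zero, so the points are collinear.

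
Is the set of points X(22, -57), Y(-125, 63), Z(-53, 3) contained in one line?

No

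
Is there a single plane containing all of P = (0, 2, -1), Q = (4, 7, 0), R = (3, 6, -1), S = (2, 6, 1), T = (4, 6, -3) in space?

No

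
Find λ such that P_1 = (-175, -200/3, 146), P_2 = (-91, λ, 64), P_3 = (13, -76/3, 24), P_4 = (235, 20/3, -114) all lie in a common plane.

28

Normal to plane P_1P_3P_4: n = (-1800, -1140, -3160); plane equation n·P = -70360.
Requiring n·P_2 = -70360: (-1140)λ + (-38440) = -70360.
So λ = 28.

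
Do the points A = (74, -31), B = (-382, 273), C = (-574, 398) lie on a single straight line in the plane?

No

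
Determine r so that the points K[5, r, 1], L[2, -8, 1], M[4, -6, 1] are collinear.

-5

Direction LM = (2, 2, 0). From the x-coordinate of K, the parameter along the line is τ = (5 − 2)/2 = 3/2.
Then r = (-8) + 3/2·(2) = -5.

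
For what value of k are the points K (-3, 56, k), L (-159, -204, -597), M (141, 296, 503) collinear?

Collinearity requires KL × KM = 0; each component is linear in k.
The x-component gives (500)k + (12500) = 0, so k = -25.
The remaining components then also vanish.

-25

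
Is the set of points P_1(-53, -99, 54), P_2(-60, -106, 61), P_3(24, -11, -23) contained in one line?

No

P_1P_2 = (-7, -7, 7), P_1P_3 = (77, 88, -77).
P_1P_2 × P_1P_3 = (-77, 0, -77).
The cross product is nonzero, so the points do not lie on one line.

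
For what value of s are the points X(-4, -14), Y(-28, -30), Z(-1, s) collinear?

-12

Collinearity: (Z − X) must be parallel to (Y − X) = (-24, -16).
Cross-multiplying the components: (s − (-14))·(-24) = (3)·(-16).
Solving gives s = -12.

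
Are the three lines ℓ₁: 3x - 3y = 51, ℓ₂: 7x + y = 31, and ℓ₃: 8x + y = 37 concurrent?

The three lines meet at one point iff the augmented coefficient matrix [aᵢ bᵢ cᵢ] has rank < 3, i.e. its determinant vanishes.
Here the determinant is 0.
It vanishes, so the lines are concurrent at (6, -11).

Yes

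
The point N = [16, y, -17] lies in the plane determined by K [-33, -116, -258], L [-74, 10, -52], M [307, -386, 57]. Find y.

The plane through K, L, M has equation 95310x + 82955y − 31770z = -4571350.
Substituting N: (82955)y + (2065050) = -4571350, so y = -80.

-80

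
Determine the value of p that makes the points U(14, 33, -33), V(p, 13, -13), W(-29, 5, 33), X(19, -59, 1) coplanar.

5

The points are coplanar iff UV · (UW × UX) = 0.
Expanding, this is linear in p: (5120)p + (-25600) = 0.
So p = 5.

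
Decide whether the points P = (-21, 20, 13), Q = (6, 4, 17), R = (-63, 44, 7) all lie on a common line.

PQ = (27, -16, 4), PR = (-42, 24, -6).
PQ × PR = (0, -6, -24).
The cross product is nonzero, so the points do not lie on one line.

No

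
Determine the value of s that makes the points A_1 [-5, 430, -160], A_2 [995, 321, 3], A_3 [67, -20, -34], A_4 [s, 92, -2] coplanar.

519

The points are coplanar iff A_1A_2 · (A_1A_3 × A_1A_4) = 0.
Expanding, this is linear in s: (59616)s + (-30940704) = 0.
So s = 519.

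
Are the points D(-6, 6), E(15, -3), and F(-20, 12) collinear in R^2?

Yes

DE = (21, -9), DF = (-14, 6).
Twice the signed area of △DEF is (21)(6) − (-9)(-14) = 0.
The triangle is degenerate (zero area), so the points are collinear.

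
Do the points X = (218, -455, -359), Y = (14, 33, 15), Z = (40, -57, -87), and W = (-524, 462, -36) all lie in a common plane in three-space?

No

A normal to the plane through X, Y, Z is n = XY × XZ = (-16116, -11084, 5672).
The plane has equation n·P = -506316. For W: n·W = 3119784.
3119784 ≠ -506316, so W is off the plane.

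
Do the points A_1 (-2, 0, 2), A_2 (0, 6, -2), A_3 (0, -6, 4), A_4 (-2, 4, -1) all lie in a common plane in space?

The four points are coplanar iff the 3×3 determinant with rows A_1A_2, A_1A_3, A_1A_4 is zero.
Rows: (2, 6, -4), (2, -6, 2), (0, 4, -3).
Expanding along the first row: (2)(10) − (6)(-6) + (-4)(8) = 24.
Nonzero ⇒ not coplanar.

No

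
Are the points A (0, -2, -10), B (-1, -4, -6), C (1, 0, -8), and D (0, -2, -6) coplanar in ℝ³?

Yes

A normal to the plane through A, B, C is n = AB × AC = (-12, 6, 0).
The plane has equation n·P = -12. For D: n·D = -12.
Equal, so D lies in the plane and all four are coplanar.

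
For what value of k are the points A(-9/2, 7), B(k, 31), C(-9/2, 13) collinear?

The three points are collinear iff det[AB; AC] = 0.
This determinant is linear in k: (6)k + (27) = 0, so k = -9/2.

-9/2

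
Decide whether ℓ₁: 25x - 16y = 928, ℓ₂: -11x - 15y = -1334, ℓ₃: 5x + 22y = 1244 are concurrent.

Intersecting ℓ₁ and ℓ₂: solving the 2×2 system gives (x, y) = (64, 42).
Substitute into ℓ₃: (5)(64) + (22)(42) = 1244.
This equals 1244, so (64, 42) lies on all three lines and they are concurrent.

Yes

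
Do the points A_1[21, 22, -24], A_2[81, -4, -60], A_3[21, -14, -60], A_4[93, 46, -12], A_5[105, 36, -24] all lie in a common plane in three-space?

The plane through A_1, A_2, A_3 has normal n = A_1A_2 × A_1A_3 = (-360, 2160, -2160) and equation n·P = 91800.
Checking the remaining points: n·A_4 = 91800, n·A_5 = 91800.
All equal 91800, so all 5 points lie in one plane.

Yes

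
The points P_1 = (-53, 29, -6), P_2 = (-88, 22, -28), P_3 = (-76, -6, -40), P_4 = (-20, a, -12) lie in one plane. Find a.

Coplanarity ⇔ det[P_1P_2; P_1P_3; P_1P_4] = 0.
Expanding, this is linear in a: (-684)a + (-4104) = 0.
So a = -6.

-6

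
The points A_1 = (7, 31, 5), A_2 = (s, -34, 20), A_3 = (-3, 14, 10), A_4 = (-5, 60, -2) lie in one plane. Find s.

The points are coplanar iff A_1A_2 · (A_1A_3 × A_1A_4) = 0.
Expanding, this is linear in s: (-26)s + (1222) = 0.
So s = 47.

47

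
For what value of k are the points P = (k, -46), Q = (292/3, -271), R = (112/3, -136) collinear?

-8/3

Collinearity: (P − Q) must be parallel to (R − Q) = (-60, 135).
Cross-multiplying the components: (k − 292/3)·(135) = (225)·(-60).
Solving gives k = -8/3.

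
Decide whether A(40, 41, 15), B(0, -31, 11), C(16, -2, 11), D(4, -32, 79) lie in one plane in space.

No

The four points are coplanar iff the 3×3 determinant with rows AB, AC, AD is zero.
Rows: (-40, -72, -4), (-24, -43, -4), (-36, -73, 64).
Expanding along the first row: (-40)(-3044) − (-72)(-1680) + (-4)(204) = -16.
Nonzero ⇒ not coplanar.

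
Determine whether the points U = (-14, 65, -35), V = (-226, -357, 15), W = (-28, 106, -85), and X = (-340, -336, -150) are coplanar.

A normal to the plane through U, V, W is n = UV × UW = (19050, -11300, -14600).
The plane has equation n·P = -490200. For X: n·X = -490200.
Equal, so X lies in the plane and all four are coplanar.

Yes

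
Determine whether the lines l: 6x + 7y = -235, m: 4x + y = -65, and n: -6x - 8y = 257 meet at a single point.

No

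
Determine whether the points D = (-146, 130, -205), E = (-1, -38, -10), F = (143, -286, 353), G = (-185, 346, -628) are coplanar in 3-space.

No

A normal to the plane through D, E, F is n = DE × DF = (-12624, -24555, -11768).
The plane has equation n·P = 1063394. For G: n·G = 1229714.
1229714 ≠ 1063394, so G is off the plane.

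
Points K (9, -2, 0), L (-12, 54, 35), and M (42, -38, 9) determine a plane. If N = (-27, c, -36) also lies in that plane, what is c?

The plane through K, L, M has equation 1764x + 1344y − 1092z = 13188.
Substituting N: (1344)c + (-8316) = 13188, so c = 16.

16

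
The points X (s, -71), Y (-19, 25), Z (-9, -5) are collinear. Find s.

Collinearity: (X − Y) must be parallel to (Z − Y) = (10, -30).
Cross-multiplying the components: (s − (-19))·(-30) = (-96)·(10).
Solving gives s = 13.

13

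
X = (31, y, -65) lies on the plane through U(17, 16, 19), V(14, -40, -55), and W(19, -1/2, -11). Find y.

A normal to the plane is n = UV × UW = (459, -238, 323/2).
X lies in the plane iff n · UX = 0.
This gives (-238)y + (-3332) = 0, so y = -14.

-14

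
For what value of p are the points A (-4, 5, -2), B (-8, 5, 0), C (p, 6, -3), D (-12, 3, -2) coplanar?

Normal to plane ABD: n = (4, -16, 8); plane equation n·P = -112.
Requiring n·C = -112: (4)p + (-120) = -112.
So p = 2.

2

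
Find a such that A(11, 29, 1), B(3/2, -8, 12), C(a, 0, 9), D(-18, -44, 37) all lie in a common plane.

4

The points are coplanar iff AB · (AC × AD) = 0.
Expanding, this is linear in a: (529)a + (-2116) = 0.
So a = 4.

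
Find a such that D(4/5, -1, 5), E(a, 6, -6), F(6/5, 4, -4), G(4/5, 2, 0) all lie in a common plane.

2/5

The points are coplanar iff DE · (DF × DG) = 0.
Expanding, this is linear in a: (2)a + (-4/5) = 0.
So a = 2/5.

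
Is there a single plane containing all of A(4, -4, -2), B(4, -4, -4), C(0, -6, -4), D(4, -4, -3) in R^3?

Yes

With A as base: AB = (0, 0, -2), AC = (-4, -2, -2), AD = (0, 0, -1).
AC × AD = (2, -4, 0).
AB · (AC × AD) = 0.
The scalar triple product vanishes, so the four points are coplanar.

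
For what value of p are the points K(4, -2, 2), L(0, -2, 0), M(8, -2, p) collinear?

Direction KL = (-4, 0, -2). From the x-coordinate of M, the parameter along the line is τ = (8 − 4)/(-4) = -1.
Then p = 2 + (-1)·(-2) = 4.

4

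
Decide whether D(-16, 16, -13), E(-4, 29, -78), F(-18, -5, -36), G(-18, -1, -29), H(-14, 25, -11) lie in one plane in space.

No

The plane through D, E, F has normal n = DE × DF = (-1664, 406, -226) and equation n·P = 36058.
Checking the remaining points: n·G = 36100, n·H = 35932.
Since n·G = 36100 ≠ 36058, G is off the plane and the points are not all coplanar.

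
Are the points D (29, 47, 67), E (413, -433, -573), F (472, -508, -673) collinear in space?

No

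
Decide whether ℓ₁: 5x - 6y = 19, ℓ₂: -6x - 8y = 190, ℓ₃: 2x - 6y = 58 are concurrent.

Lines aᵢx + bᵢy = cᵢ with pairwise distinct directions are concurrent exactly when det[aᵢ bᵢ cᵢ] = 0.
Here the determinant is 0.
It vanishes, so the lines are concurrent at (-13, -14).

Yes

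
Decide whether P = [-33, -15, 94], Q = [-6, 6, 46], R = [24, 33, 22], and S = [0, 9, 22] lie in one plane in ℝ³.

Yes

With P as base: PQ = (27, 21, -48), PR = (57, 48, -72), PS = (33, 24, -72).
PR × PS = (-1728, 1728, -216).
PQ · (PR × PS) = 0.
The scalar triple product vanishes, so the four points are coplanar.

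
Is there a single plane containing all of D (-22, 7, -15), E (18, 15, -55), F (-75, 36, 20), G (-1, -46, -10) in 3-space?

With D as base: DE = (40, 8, -40), DF = (-53, 29, 35), DG = (21, -53, 5).
DF × DG = (2000, 1000, 2200).
DE · (DF × DG) = 0.
The scalar triple product vanishes, so the four points are coplanar.

Yes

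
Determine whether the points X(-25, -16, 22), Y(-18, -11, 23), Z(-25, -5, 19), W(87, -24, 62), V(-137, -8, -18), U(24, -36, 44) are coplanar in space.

The plane through X, Y, Z has normal n = XY × XZ = (-26, 21, 77) and equation n·P = 2008.
Checking the remaining points: n·W = 2008, n·V = 2008, n·U = 2008.
All equal 2008, so all 6 points lie in one plane.

Yes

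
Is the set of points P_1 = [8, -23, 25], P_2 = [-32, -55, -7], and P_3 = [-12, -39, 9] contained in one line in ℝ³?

Yes

P_1P_2 = (-40, -32, -32), P_1P_3 = (-20, -16, -16).
Each component of P_1P_3 is 1/2 times the corresponding component of P_1P_2, so P_1P_3 = 1/2·P_1P_2 and the points are collinear.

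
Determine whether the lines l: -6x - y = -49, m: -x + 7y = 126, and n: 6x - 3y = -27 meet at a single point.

Intersecting l and m: solving the 2×2 system gives (x, y) = (217/43, 805/43).
Substitute into n: (6)(217/43) + (-3)(805/43) = -1113/43.
But n requires -27 ≠ -1113/43, so the three lines have no common point.

No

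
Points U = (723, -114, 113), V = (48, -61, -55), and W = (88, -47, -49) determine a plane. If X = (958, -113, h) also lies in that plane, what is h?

167

Coplanarity requires UV · (UW × UX) = 0.
UV = (-675, 53, -168), UW = (-635, 67, -162); the triple product is linear in h with coefficient -11570 and constant term 1932190.
Setting it to zero: h = 167.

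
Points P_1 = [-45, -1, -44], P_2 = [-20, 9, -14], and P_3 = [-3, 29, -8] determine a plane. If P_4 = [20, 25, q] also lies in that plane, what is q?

34

Coplanarity requires P_1P_2 · (P_1P_3 × P_1P_4) = 0.
P_1P_2 = (25, 10, 30), P_1P_3 = (42, 30, 36); the triple product is linear in q with coefficient 330 and constant term -11220.
Setting it to zero: q = 34.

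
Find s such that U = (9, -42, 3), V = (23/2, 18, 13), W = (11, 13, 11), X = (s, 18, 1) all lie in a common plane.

Coplanarity ⇔ det[UV; UW; UX] = 0.
Expanding, this is linear in s: (-70)s + (595) = 0.
So s = 17/2.

17/2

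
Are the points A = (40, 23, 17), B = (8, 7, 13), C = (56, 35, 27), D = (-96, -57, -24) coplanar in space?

A normal to the plane through A, B, C is n = AB × AC = (-112, 256, -128).
The plane has equation n·P = -768. For D: n·D = -768.
Equal, so D lies in the plane and all four are coplanar.

Yes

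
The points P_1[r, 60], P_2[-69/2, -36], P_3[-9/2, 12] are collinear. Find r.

The three points are collinear iff det[P_1P_2; P_1P_3] = 0.
This determinant is linear in r: (-48)r + (1224) = 0, so r = 51/2.

51/2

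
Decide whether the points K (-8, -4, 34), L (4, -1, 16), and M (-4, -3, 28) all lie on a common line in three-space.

Yes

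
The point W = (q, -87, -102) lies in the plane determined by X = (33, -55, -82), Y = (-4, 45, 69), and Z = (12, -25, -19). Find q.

Coplanarity requires XY · (XZ × XW) = 0.
XY = (-37, 100, 151), XZ = (-21, 30, 63); the triple product is linear in q with coefficient 1770 and constant term -51330.
Setting it to zero: q = 29.

29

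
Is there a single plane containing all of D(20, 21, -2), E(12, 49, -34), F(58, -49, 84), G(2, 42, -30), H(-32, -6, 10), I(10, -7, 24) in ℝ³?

No

The plane through D, E, F has normal n = DE × DF = (168, -528, -504) and equation n·P = -6720.
Checking the remaining points: n·G = -6720, n·H = -7248, n·I = -6720.
Since n·H = -7248 ≠ -6720, H is off the plane and the points are not all coplanar.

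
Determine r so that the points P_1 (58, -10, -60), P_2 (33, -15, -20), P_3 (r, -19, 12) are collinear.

13

Direction P_1P_2 = (-25, -5, 40). From the y-coordinate of P_3, the parameter along the line is τ = (-19 − (-10))/(-5) = 9/5.
Then r = 58 + 9/5·(-25) = 13.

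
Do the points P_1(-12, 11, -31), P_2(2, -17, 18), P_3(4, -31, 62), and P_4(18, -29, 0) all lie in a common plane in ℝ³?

The four points are coplanar iff the 3×3 determinant with rows P_1P_2, P_1P_3, P_1P_4 is zero.
Rows: (14, -28, 49), (16, -42, 93), (30, -40, 31).
Expanding along the first row: (14)(2418) − (-28)(-2294) + (49)(620) = 0.
Zero determinant ⇒ coplanar.

Yes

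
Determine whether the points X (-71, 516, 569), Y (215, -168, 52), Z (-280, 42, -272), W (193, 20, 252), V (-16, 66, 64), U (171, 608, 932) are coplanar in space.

The plane through X, Y, Z has normal n = XY × XZ = (330186, 348579, -278520) and equation n·P = -2054322.
Checking the remaining points: n·W = 510438, n·V = -102042, n·U = 8817198.
Since n·W = 510438 ≠ -2054322, W is off the plane and the points are not all coplanar.

No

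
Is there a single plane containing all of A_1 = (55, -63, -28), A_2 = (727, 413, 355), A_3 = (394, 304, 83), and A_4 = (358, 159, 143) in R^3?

No

The four points are coplanar iff the 3×3 determinant with rows A_1A_2, A_1A_3, A_1A_4 is zero.
Rows: (672, 476, 383), (339, 367, 111), (303, 222, 171).
Expanding along the first row: (672)(38115) − (476)(24336) + (383)(-35943) = 263175.
Nonzero ⇒ not coplanar.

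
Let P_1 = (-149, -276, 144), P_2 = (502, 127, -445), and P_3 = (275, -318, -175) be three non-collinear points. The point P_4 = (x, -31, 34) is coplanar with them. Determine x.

The plane through P_1, P_2, P_3 has equation −153295x − 42067y − 198214z = 5908631.
Substituting P_4: (-153295)x + (-5435199) = 5908631, so x = -74.

-74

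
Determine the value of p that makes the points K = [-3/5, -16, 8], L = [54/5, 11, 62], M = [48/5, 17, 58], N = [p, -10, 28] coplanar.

19/5

The points are coplanar iff KL · (KM × KN) = 0.
Expanding, this is linear in p: (-432)p + (8208/5) = 0.
So p = 19/5.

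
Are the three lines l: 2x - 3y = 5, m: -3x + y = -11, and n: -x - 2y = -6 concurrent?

Yes

Intersecting l and m: solving the 2×2 system gives (x, y) = (4, 1).
Substitute into n: (-1)(4) + (-2)(1) = -6.
This equals -6, so (4, 1) lies on all three lines and they are concurrent.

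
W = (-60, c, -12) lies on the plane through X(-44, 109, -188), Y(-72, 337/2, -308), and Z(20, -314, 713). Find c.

31

The plane through X, Y, Z has equation (5699/2)x + 17548y + 8036z = 276586.
Substituting W: (17548)c + (-267402) = 276586, so c = 31.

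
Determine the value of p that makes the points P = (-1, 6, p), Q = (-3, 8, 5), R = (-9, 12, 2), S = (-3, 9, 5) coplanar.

Coplanarity ⇔ det[PQ; PR; PS] = 0.
Expanding, this is linear in p: (6)p + (-36) = 0.
So p = 6.

6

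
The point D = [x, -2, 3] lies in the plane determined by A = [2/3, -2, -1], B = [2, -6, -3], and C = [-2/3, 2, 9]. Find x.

2/3

The plane through A, B, C has equation −32x − (32/3)y = 0.
Substituting D: (-32)x + (64/3) = 0, so x = 2/3.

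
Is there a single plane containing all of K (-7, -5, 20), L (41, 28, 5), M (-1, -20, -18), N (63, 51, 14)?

The four points are coplanar iff the 3×3 determinant with rows KL, KM, KN is zero.
Rows: (48, 33, -15), (6, -15, -38), (70, 56, -6).
Expanding along the first row: (48)(2218) − (33)(2624) + (-15)(1386) = -918.
Nonzero ⇒ not coplanar.

No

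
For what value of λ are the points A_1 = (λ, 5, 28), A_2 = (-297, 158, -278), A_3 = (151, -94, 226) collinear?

Direction A_2A_3 = (448, -252, 504). From the y-coordinate of A_1, the parameter along the line is τ = (5 − 158)/(-252) = 17/28.
Then λ = (-297) + 17/28·(448) = -25.

-25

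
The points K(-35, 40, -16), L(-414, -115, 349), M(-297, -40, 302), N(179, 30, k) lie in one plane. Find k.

-458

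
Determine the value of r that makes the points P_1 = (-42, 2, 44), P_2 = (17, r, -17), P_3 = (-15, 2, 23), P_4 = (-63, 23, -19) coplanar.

Normal to plane P_1P_3P_4: n = (441, 2142, 567); plane equation n·P = 10710.
Requiring n·P_2 = 10710: (2142)r + (-2142) = 10710.
So r = 6.

6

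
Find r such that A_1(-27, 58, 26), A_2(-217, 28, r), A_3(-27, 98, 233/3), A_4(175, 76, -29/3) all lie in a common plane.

Normal to plane A_1A_3A_4: n = (-7070/3, 31310/3, -8080); plane equation n·P = 1376630/3.
Requiring n·A_2 = 1376630/3: (-8080)r + (2410870/3) = 1376630/3.
So r = 128/3.

128/3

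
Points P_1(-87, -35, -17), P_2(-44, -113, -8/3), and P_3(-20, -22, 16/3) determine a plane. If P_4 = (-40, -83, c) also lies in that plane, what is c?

A normal to the plane is n = P_1P_2 × P_1P_3 = (-5785/3, 0, 5785).
P_4 lies in the plane iff n · P_1P_4 = 0.
This gives (5785)c + (23140/3) = 0, so c = -4/3.

-4/3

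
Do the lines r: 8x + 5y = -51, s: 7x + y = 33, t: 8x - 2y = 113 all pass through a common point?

Intersecting r and s: solving the 2×2 system gives (x, y) = (8, -23).
Substitute into t: (8)(8) + (-2)(-23) = 110.
But t requires 113 ≠ 110, so the three lines have no common point.

No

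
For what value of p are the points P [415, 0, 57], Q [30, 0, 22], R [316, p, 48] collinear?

Collinearity requires PQ × PR = 0; each component is linear in p.
The x-component gives (35)p + (0) = 0, so p = 0.
The remaining components then also vanish.

0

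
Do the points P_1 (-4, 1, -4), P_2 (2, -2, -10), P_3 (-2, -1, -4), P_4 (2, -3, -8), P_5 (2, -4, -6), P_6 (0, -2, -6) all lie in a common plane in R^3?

The plane through P_1, P_2, P_3 has normal n = P_1P_2 × P_1P_3 = (-12, -12, -6) and equation n·P = 60.
Checking the remaining points: n·P_4 = 60, n·P_5 = 60, n·P_6 = 60.
All equal 60, so all 6 points lie in one plane.

Yes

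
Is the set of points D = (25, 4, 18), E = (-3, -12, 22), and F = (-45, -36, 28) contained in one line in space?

Yes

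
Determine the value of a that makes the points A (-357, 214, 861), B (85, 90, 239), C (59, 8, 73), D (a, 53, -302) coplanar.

678

Coplanarity ⇔ det[AB; AC; AD] = 0.
Expanding, this is linear in a: (-30420)a + (20624760) = 0.
So a = 678.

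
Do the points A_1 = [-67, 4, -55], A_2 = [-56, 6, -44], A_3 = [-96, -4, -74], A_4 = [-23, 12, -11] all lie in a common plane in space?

With A_1 as base: A_1A_2 = (11, 2, 11), A_1A_3 = (-29, -8, -19), A_1A_4 = (44, 8, 44).
A_1A_3 × A_1A_4 = (-200, 440, 120).
A_1A_2 · (A_1A_3 × A_1A_4) = 0.
The scalar triple product vanishes, so the four points are coplanar.

Yes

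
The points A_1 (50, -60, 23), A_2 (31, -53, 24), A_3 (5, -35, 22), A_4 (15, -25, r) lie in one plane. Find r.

16

Normal to plane A_1A_2A_3: n = (-32, -64, -160); plane equation n·P = -1440.
Requiring n·A_4 = -1440: (-160)r + (1120) = -1440.
So r = 16.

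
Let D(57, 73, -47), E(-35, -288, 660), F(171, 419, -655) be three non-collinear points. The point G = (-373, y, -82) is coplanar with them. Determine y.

-352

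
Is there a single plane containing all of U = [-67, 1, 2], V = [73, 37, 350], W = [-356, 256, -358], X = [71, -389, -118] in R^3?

The four points are coplanar iff the 3×3 determinant with rows UV, UW, UX is zero.
Rows: (140, 36, 348), (-289, 255, -360), (138, -390, -120).
Expanding along the first row: (140)(-171000) − (36)(84360) + (348)(77520) = 0.
Zero determinant ⇒ coplanar.

Yes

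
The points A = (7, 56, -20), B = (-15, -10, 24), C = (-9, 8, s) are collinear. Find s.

12

Collinearity requires AB × AC = 0; each component is linear in s.
The x-component gives (-66)s + (792) = 0, so s = 12.
The remaining components then also vanish.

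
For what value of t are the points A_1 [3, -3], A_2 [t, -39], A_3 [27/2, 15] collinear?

-18

Collinearity: (A_2 − A_1) must be parallel to (A_3 − A_1) = (21/2, 18).
Cross-multiplying the components: (t − 3)·(18) = (-36)·(21/2).
Solving gives t = -18.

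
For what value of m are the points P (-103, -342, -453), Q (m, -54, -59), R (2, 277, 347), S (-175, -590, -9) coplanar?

-55

The points are coplanar iff PQ · (PR × PS) = 0.
Expanding, this is linear in m: (473236)m + (26027980) = 0.
So m = -55.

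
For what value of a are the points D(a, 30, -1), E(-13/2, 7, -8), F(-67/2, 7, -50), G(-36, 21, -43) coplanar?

-27/2

Coplanarity ⇔ det[DE; DF; DG] = 0.
Expanding, this is linear in a: (-588)a + (-7938) = 0.
So a = -27/2.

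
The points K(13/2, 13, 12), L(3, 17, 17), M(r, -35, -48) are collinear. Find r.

Collinearity requires KL × KM = 0; each component is linear in r.
The y-component gives (5)r + (-485/2) = 0, so r = 97/2.
The remaining components then also vanish.

97/2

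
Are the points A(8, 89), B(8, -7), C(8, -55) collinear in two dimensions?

Yes

AB = (0, -96), AC = (0, -144).
Twice the signed area of △ABC is (0)(-144) − (-96)(0) = 0.
The triangle is degenerate (zero area), so the points are collinear.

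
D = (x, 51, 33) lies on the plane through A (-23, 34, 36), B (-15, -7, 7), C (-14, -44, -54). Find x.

-29

A normal to the plane is n = AB × AC = (1428, 459, -255).
D lies in the plane iff n · AD = 0.
This gives (1428)x + (41412) = 0, so x = -29.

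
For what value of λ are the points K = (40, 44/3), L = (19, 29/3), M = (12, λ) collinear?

8

Collinearity: (M − K) must be parallel to (L − K) = (-21, -5).
Cross-multiplying the components: (λ − 44/3)·(-21) = (-28)·(-5).
Solving gives λ = 8.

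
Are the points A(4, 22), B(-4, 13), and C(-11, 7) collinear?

No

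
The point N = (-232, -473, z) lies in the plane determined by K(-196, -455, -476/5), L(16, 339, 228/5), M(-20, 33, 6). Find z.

-542/5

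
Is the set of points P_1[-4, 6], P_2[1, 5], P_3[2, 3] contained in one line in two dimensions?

P_1P_2 = (5, -1), P_1P_3 = (6, -3).
det[P_1P_2; P_1P_3] = (5)(-3) − (-1)(6) = -9.
The determinant is nonzero, so they are not collinear.

No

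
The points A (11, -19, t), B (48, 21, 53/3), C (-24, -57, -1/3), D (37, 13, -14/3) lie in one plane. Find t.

8

Coplanarity ⇔ det[AB; AC; AD] = 0.
Expanding, this is linear in t: (282)t + (-2256) = 0.
So t = 8.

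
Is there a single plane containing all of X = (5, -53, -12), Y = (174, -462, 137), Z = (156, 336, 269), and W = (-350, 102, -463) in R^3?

With X as base: XY = (169, -409, 149), XZ = (151, 389, 281), XW = (-355, 155, -451).
XZ × XW = (-218994, -31654, 161500).
XY · (XZ × XW) = 0.
The scalar triple product vanishes, so the four points are coplanar.

Yes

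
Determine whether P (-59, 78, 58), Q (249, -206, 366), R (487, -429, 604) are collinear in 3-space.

No

PQ = (308, -284, 308), PR = (546, -507, 546).
PQ × PR = (1092, 0, -1092).
The cross product is nonzero, so the points do not lie on one line.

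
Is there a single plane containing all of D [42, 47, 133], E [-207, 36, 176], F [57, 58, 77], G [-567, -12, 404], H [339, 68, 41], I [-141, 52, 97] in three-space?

Yes

The plane through D, E, F has normal n = DE × DF = (143, -13299, -2574) and equation n·P = -961389.
Checking the remaining points: n·G = -961389, n·H = -961389, n·I = -961389.
All equal -961389, so all 6 points lie in one plane.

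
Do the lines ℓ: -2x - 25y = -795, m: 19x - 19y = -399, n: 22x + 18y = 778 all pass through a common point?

The three lines meet at one point iff the augmented coefficient matrix [aᵢ bᵢ cᵢ] has rank < 3, i.e. its determinant vanishes.
Here the determinant is 0.
It vanishes, so the lines are concurrent at (10, 31).

Yes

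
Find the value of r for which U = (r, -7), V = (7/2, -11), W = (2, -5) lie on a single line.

5/2

Collinearity: (U − V) must be parallel to (W − V) = (-3/2, 6).
Cross-multiplying the components: (r − 7/2)·(6) = (4)·(-3/2).
Solving gives r = 5/2.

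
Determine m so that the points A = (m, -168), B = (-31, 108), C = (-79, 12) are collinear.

-169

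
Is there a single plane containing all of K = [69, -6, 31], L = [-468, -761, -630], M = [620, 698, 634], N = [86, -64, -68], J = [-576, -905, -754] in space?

The plane through K, L, M has normal n = KL × KM = (10079, -40400, 37957) and equation n·P = 2114518.
Checking the remaining points: n·N = 871318, n·J = 2136918.
Since n·N = 871318 ≠ 2114518, N is off the plane and the points are not all coplanar.

No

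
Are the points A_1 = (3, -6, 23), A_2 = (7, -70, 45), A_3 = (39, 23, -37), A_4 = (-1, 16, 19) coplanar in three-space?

A normal to the plane through A_1, A_2, A_3 is n = A_1A_2 × A_1A_3 = (3202, 1032, 2420).
The plane has equation n·P = 59074. For A_4: n·A_4 = 59290.
59290 ≠ 59074, so A_4 is off the plane.

No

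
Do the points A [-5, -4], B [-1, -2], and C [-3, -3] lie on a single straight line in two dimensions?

Yes

AB = (4, 2), AC = (2, 1).
Checking proportionality: AC = 1/2·AB, so the vectors are parallel and the points are collinear.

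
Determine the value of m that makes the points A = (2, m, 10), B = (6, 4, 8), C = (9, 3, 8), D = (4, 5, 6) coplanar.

Coplanarity ⇔ det[AB; AC; AD] = 0.
Expanding, this is linear in m: (-6)m + (30) = 0.
So m = 5.

5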